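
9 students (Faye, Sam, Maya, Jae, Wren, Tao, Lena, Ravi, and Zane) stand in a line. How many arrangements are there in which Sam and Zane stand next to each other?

Treat {Sam, Zane} as a single unit. There are 8 units to order, and the pair itself can be ordered 2 ways.
That gives 2 × 8! = 2 × 40320 = 80640.

80640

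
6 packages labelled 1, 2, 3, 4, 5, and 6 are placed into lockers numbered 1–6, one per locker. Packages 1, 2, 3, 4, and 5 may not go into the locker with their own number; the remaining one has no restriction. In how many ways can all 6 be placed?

309

Let Aᵢ (for 1 ≤ i ≤ 5) be the placements that put package i in its forbidden locker. Any j of these fix j positions, leaving (6−j)! ways to fill the rest, and there are C(5,j) ways to pick which j.
By inclusion–exclusion, the number of valid placements is Σ_{j=0}^{5} (−1)^j C(5,j)·(6−j)!.
Computing: 720 − 600 + 240 − 60 + 10 − 1 = 309.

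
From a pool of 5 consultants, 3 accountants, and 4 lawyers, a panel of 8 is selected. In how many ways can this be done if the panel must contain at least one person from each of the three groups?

With no constraint there are C(12,8) = 495 possible selections.
Selections missing a whole group: no consultants → C(7,8) = 0; no accountants → C(9,8) = 9; no lawyers → C(8,8) = 1.
Add back selections omitting two groups (i.e. drawn from a single group): C(5,8) + C(3,8) + C(4,8) = 0.
By inclusion–exclusion: 495 − 10 + 0 = 485.

485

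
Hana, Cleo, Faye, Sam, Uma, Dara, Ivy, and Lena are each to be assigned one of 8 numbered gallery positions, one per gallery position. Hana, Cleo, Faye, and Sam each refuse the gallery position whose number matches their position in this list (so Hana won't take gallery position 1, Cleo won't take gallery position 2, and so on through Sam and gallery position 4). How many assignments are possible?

24024

Let Aᵢ (for 1 ≤ i ≤ 4) be the placements that put person i in their forbidden gallery position. Any j of these fix j positions, leaving (8−j)! ways to fill the rest, and there are C(4,j) ways to pick which j.
By inclusion–exclusion, the number of valid placements is Σ_{j=0}^{4} (−1)^j C(4,j)·(8−j)!.
Computing: 40320 − 20160 + 4320 − 480 + 24 = 24024.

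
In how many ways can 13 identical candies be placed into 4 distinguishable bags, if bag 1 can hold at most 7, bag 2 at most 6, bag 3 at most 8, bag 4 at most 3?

By stars and bars, unrestricted non-negative solutions to x_1+…+x_4 = 13 number C(13+3,3) = 560.
Subtract solutions that violate a single cap (substitute x_i' = x_i − (cap_i+1)): x_1 ≥ 8 gives C(8,3) = 56; x_2 ≥ 7 gives C(9,3) = 84; x_3 ≥ 9 gives C(7,3) = 35; x_4 ≥ 4 gives C(12,3) = 220. Together 395.
Add back pairs where two caps are both exceeded: 0 + 0 + 4 + 0 + 10 + 1 = 15.
By inclusion–exclusion the count is 560 − 395 + 15 = 180.

180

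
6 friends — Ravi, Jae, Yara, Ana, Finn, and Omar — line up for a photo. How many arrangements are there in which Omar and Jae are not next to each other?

480

There are 6! = 720 arrangements in all. If Omar and Jae are adjacent, merging them into one block gives 2·(5)! = 240 arrangements.
Complementary counting: 720 − 240 = 480.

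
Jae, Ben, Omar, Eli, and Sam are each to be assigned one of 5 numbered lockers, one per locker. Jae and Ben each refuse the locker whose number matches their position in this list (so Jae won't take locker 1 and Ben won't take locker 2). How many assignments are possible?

78

Let Aᵢ (for i ∈ {1, 2}) be the placements that put person i in their forbidden locker. Any j of these fix j positions, leaving (5−j)! ways to fill the rest, and there are C(2,j) ways to pick which j.
By inclusion–exclusion, the number of valid placements is Σ_{j=0}^{2} (−1)^j C(2,j)·(5−j)!.
Computing: 120 − 48 + 6 = 78.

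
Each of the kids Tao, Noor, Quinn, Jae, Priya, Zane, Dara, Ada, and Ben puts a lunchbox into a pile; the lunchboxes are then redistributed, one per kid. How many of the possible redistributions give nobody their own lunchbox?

133496

This is the derangement count D_9: permutations of 9 items with no fixed point.
By inclusion–exclusion this is Σ_{j=0}^{9} (−1)^j C(9,j)·(9−j)!.
Computing: 362880 − 362880 + 181440 − 60480 + 15120 − 3024 + 504 − 72 + 9 − 1 = 133496.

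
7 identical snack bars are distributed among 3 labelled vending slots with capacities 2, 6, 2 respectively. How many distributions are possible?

8

By stars and bars, unrestricted non-negative solutions to x_1+…+x_3 = 7 number C(7+2,2) = 36.
Subtract solutions that violate a single cap (substitute x_i' = x_i − (cap_i+1)): x_1 ≥ 3 gives C(6,2) = 15; x_2 ≥ 7 gives C(2,2) = 1; x_3 ≥ 3 gives C(6,2) = 15. Together 31.
Add back pairs where two caps are both exceeded: 0 + 3 + 0 = 3.
By inclusion–exclusion the count is 36 − 31 + 3 = 8.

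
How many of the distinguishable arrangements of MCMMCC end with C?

10

With the last slot taken by C, it remains to arrange the other 5 letters (MMMCC).
Those 5 letters have C appearing twice and M appearing 3 times, giving (5)!/(3!·2!) = 10.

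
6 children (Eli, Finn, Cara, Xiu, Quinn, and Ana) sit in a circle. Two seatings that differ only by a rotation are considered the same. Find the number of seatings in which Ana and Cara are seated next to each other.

Glue Ana and Cara into a block (2 internal orders). Seating 5 units around a circle gives (4)! arrangements.
So 2 × (4)! = 2 × 24 = 48.

48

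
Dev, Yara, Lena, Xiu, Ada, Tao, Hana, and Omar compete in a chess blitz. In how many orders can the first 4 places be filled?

1680

There are 8 choices for 1st place, 7 for 2nd, and so on down to 5 for position 4.
That gives 8 × 7 × 6 × 5 = 1680.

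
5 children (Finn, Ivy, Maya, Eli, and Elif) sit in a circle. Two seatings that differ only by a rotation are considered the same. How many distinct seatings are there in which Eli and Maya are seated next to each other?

12

Treat {Eli, Maya} as one unit (2 internal orders) and seat the resulting 4 units around the table: (3)! circular arrangements.
So 2 × (3)! = 2 × 6 = 12.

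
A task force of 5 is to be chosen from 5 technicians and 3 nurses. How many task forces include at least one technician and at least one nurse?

Unrestricted: C(8,5) = 56 ways to pick any 5 of the 8.
Selections missing a whole group: no technicians → C(3,5) = 0; no nurses → C(5,5) = 1.
Both groups omitted at once is impossible, so 56 − 1 = 55.

55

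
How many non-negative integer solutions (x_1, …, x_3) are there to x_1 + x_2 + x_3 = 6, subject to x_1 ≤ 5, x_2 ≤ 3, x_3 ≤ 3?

Without the upper bounds there are C(8,2) = 28 ways to split 6 among 3 variables.
Subtract solutions that violate a single cap (substitute x_i' = x_i − (cap_i+1)): x_1 ≥ 6 gives C(2,2) = 1; x_2 ≥ 4 gives C(4,2) = 6; x_3 ≥ 4 gives C(4,2) = 6. Together 13.
No two caps can be exceeded simultaneously, so the pair terms are all 0.
By inclusion–exclusion the count is 28 − 13 + 0 = 15.

15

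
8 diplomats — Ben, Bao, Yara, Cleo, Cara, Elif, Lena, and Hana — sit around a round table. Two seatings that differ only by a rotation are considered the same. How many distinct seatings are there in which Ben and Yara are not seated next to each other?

3600

Without the restriction there are (7)! = 5040 seatings.
Seatings with Ben beside Yara: treat them as a block with 2 internal orders, giving 2 × (6)! = 1440.
Subtracting, 5040 − 1440 = 3600.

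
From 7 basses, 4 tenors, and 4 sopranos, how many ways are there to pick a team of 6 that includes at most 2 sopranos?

4290

Split by how many sopranos are chosen (0 through 2).
Sum: C(4,0)·C(11,6) + C(4,1)·C(11,5) + C(4,2)·C(11,4) = 462 + 1848 + 1980 = 4290.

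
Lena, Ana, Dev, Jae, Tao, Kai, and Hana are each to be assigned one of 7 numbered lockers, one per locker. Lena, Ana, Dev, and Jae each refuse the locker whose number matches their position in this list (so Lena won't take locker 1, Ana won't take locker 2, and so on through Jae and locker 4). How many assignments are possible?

2790

Let Aᵢ (for 1 ≤ i ≤ 4) be the placements that put person i in their forbidden locker. Any j of these fix j positions, leaving (7−j)! ways to fill the rest, and there are C(4,j) ways to pick which j.
By inclusion–exclusion, the number of valid placements is Σ_{j=0}^{4} (−1)^j C(4,j)·(7−j)!.
Computing: 5040 − 2880 + 720 − 96 + 6 = 2790.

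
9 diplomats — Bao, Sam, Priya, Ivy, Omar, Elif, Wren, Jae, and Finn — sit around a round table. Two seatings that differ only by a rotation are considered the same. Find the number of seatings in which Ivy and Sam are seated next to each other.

Treat {Ivy, Sam} as one unit (2 internal orders) and seat the resulting 8 units around the table: (7)! circular arrangements.
So 2 × (7)! = 2 × 5040 = 10080.

10080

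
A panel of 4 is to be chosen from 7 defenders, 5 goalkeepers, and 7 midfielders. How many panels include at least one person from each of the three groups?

Total 4-person selections from all 19: C(19,4) = 3876.
Subtract selections that omit an entire group: no defenders → C(12,4) = 495; no goalkeepers → C(14,4) = 1001; no midfielders → C(12,4) = 495.
Add back selections omitting two groups (i.e. drawn from a single group): C(7,4) + C(5,4) + C(7,4) = 75.
By inclusion–exclusion: 3876 − 1991 + 75 = 1960.

1960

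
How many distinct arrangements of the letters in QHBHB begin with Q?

6

With the first slot taken by Q, it remains to arrange the other 4 letters (HBHB).
Those 4 letters have B appearing twice and H appearing twice, giving (4)!/(2!·2!) = 6.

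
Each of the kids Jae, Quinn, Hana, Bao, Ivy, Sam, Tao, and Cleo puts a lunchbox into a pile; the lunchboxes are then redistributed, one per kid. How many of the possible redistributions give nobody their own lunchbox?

14833

Count assignments avoiding every fixed point. For any j of the 8 kids fixed to their own lunchbox, the other 8−j can be arranged in (8−j)! ways.
By inclusion–exclusion this is Σ_{j=0}^{8} (−1)^j C(8,j)·(8−j)!.
Computing: 40320 − 40320 + 20160 − 6720 + 1680 − 336 + 56 − 8 + 1 = 14833.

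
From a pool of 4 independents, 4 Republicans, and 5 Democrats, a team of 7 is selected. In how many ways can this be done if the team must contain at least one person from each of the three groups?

Total 7-person selections from all 13: C(13,7) = 1716.
Subtract selections that omit an entire group: no independents → C(9,7) = 36; no Republicans → C(9,7) = 36; no Democrats → C(8,7) = 8.
Add back selections omitting two groups (i.e. drawn from a single group): C(4,7) + C(4,7) + C(5,7) = 0.
By inclusion–exclusion: 1716 − 80 + 0 = 1636.

1636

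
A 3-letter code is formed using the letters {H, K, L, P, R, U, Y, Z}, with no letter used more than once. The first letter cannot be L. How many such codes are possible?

294

The first letter has 8−1 = 7 choices (anything except L).
The remaining 2 letters are filled from the other 7 symbols without repetition: 7 × 6 = 42.
Total: 7 × 42 = 294.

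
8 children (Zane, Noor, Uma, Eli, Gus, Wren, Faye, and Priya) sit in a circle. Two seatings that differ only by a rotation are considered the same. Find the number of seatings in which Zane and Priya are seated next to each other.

1440

Treat {Zane, Priya} as one unit (2 internal orders) and seat the resulting 7 units around the table: (6)! circular arrangements.
So 2 × (6)! = 2 × 720 = 1440.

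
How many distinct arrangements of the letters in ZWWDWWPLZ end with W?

3360

Fix W in the last position and arrange the remaining 8 letters.
Those 8 letters have W appearing 3 times and Z appearing twice, giving (8)!/(3!·2!) = 3360.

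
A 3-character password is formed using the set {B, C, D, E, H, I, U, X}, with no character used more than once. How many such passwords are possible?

Choose and order 3 of the 8 symbols: the first character has 8 options, the next 7, then 6.
8 × 7 × 6 = 336.

336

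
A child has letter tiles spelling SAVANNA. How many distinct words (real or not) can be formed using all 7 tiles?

420

SAVANNA has 7 letters with A appearing 3 times and N appearing twice.
The number of distinct arrangements is 7!/(3!·2!) = 5040/12 = 420.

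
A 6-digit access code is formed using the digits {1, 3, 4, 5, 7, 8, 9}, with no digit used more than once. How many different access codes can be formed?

5040

Choose and order 6 of the 7 symbols: the first digit has 7 options, the next 6, and so on down to 2.
7 × 6 × 5 × 4 × 3 × 2 = 5040.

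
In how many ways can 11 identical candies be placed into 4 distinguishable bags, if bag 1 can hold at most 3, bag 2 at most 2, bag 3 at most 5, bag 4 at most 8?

62

Ignoring the caps, the number of non-negative solutions to x_1+…+x_4 = 11 is C(14,3) = 364.
Subtract solutions that violate a single cap (substitute x_i' = x_i − (cap_i+1)): x_1 ≥ 4 gives C(10,3) = 120; x_2 ≥ 3 gives C(11,3) = 165; x_3 ≥ 6 gives C(8,3) = 56; x_4 ≥ 9 gives C(5,3) = 10. Together 351.
Add back pairs where two caps are both exceeded: 35 + 4 + 0 + 10 + 0 + 0 = 49.
By inclusion–exclusion the count is 364 − 351 + 49 = 62.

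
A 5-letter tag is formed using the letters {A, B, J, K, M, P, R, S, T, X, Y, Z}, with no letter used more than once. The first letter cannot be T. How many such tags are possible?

87120

The first letter has 12−1 = 11 choices (anything except T).
The remaining 4 letters are filled from the other 11 symbols without repetition: 11 × 10 × 9 × 8 = 7920.
Total: 11 × 7920 = 87120.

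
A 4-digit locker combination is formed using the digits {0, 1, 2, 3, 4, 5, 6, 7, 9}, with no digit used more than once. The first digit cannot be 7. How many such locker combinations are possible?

The first digit has 9−1 = 8 choices (anything except 7).
The remaining 3 digits are filled from the other 8 symbols without repetition: 8 × 7 × 6 = 336.
Total: 8 × 336 = 2688.

2688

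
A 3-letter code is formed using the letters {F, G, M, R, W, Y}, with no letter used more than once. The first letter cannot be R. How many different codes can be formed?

The first letter has 6−1 = 5 choices (anything except R).
The remaining 2 letters are filled from the other 5 symbols without repetition: 5 × 4 = 20.
Total: 5 × 20 = 100.

100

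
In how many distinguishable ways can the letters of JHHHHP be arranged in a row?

The 6 letters of JHHHHP have repeats: H appearing 4 times.
Dividing 6! = 720 by 4! = 24 for the repeated letters gives 30.

30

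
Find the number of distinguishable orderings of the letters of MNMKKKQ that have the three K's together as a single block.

Treat the 3 copies of K as a single block. The multiset to arrange is then {KKK, M, M, N, Q}, 5 items in all.
That gives (5)!/(2!) = 60 arrangements.

60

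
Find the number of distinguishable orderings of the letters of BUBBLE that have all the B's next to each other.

Treat the 3 copies of B as a single block. The multiset to arrange is then {BBB, E, L, U}, 4 items in all.
All 4 items are distinct, so there are (4)! = 24 arrangements.

24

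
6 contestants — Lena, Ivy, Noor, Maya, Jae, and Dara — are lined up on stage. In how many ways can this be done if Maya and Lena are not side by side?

There are 6! = 720 arrangements in all. If Maya and Lena are adjacent, merging them into one block gives 2·(5)! = 240 arrangements.
Complementary counting: 720 − 240 = 480.

480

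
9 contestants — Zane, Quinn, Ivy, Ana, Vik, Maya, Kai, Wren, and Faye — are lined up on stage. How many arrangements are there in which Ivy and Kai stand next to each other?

Place the 7 others and the Ivy-Kai pair as 8 objects in a line; the pair has 2 internal arrangements.
So the count is 2·(8)! = 80640.

80640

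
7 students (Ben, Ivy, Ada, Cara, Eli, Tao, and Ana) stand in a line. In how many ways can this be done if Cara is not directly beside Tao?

3600

Of the 7! = 5040 arrangements, those with Cara and Tao adjacent number 2 × 6! = 1440 (treat the pair as a block with 2 internal orders).
So 5040 − 1440 = 3600 arrangements keep them apart.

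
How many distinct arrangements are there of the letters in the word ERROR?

20

Letter multiplicities in ERROR: E×1, O×1, R×3.
So there are 5! / (3!) = 20 distinguishable arrangements.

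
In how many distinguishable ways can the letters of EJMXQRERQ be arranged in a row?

The 9 letters of EJMXQRERQ have repeats: E appearing twice, Q appearing twice, and R appearing twice.
The number of distinct arrangements is 9!/(2!·2!·2!) = 362880/8 = 45360.

45360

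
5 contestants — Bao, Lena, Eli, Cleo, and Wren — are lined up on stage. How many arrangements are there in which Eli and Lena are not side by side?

72

There are 5! = 120 arrangements in all. If Eli and Lena are adjacent, merging them into one block gives 2·(4)! = 48 arrangements.
Complementary counting: 120 − 48 = 72.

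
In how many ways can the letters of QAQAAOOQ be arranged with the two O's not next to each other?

420

Total arrangements of QAQAAOOQ: 8!/(3!·3!·2!) = 560.
If the two O's are adjacent, glue them into one block, leaving 7 items to arrange: (7)!/(3!·3!) = 140 ways.
Subtracting, 560 − 140 = 420 arrangements keep the O's apart.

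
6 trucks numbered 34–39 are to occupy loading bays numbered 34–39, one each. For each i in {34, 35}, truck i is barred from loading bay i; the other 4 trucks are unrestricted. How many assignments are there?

Let Aᵢ (for i ∈ {34, 35}) be the placements that put truck i in its forbidden loading bay. Any j of these fix j positions, leaving (6−j)! ways to fill the rest, and there are C(2,j) ways to pick which j.
By inclusion–exclusion, the number of valid placements is Σ_{j=0}^{2} (−1)^j C(2,j)·(6−j)!.
Computing: 720 − 240 + 24 = 504.

504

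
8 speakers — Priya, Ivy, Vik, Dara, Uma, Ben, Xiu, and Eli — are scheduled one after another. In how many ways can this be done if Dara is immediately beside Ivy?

Treat {Dara, Ivy} as a single unit. There are 7 units to order, and the pair itself can be ordered 2 ways.
That gives 2 × 7! = 2 × 5040 = 10080.

10080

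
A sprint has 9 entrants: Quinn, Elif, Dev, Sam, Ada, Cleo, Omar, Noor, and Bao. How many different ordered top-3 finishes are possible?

This is an ordered selection of 3 from 9: P(9,3).
That gives 9 × 8 × 7 = 504.

504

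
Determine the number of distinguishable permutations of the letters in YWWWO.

20

YWWWO has 5 letters with W appearing 3 times.
Dividing 5! = 120 by 3! = 6 for the repeated letters gives 20.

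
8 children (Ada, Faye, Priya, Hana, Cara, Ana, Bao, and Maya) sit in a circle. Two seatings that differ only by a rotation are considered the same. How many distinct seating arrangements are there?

5040

Around a circle, 8 distinct people have 8!/8 = (7)! = 5040 rotationally distinct seatings.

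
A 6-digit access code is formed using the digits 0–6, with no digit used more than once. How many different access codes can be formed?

Choose and order 6 of the 7 symbols: the first digit has 7 options, the next 6, and so on down to 2.
That product is 7 × 6 × 5 × 4 × 3 × 2 = 5040.

5040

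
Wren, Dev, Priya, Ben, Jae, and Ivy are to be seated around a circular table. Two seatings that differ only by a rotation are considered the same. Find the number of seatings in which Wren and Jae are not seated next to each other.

Without the restriction there are (5)! = 120 seatings.
Those with Wren next to Jae: fuse the pair into one unit and seat 5 units around a circle — 2·(4)! = 48.
Subtracting, 120 − 48 = 72.

72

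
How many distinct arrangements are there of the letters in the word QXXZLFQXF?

Letter multiplicities in QXXZLFQXF: F×2, L×1, Q×2, X×3, Z×1.
The number of distinct arrangements is 9!/(3!·2!·2!) = 362880/24 = 15120.

15120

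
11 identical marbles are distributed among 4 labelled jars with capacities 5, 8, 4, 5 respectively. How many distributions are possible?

Without the upper bounds there are C(14,3) = 364 ways to split 11 among 4 jars.
Subtract solutions that violate a single cap (substitute x_i' = x_i − (cap_i+1)): x_1 ≥ 6 gives C(8,3) = 56; x_2 ≥ 9 gives C(5,3) = 10; x_3 ≥ 5 gives C(9,3) = 84; x_4 ≥ 6 gives C(8,3) = 56. Together 206.
Add back pairs where two caps are both exceeded: 0 + 1 + 0 + 0 + 0 + 1 = 2.
By inclusion–exclusion the count is 364 − 206 + 2 = 160.

160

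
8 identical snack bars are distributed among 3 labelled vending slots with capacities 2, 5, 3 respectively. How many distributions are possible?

6

By stars and bars, unrestricted non-negative solutions to x_1+…+x_3 = 8 number C(8+2,2) = 45.
Subtract solutions that violate a single cap (substitute x_i' = x_i − (cap_i+1)): x_1 ≥ 3 gives C(7,2) = 21; x_2 ≥ 6 gives C(4,2) = 6; x_3 ≥ 4 gives C(6,2) = 15. Together 42.
Add back pairs where two caps are both exceeded: 0 + 3 + 0 = 3.
By inclusion–exclusion the count is 45 − 42 + 3 = 6.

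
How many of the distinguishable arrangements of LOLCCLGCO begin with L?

Fix L in the first position and arrange the remaining 8 letters.
Those 8 letters have C appearing 3 times, L appearing twice, and O appearing twice, giving (8)!/(3!·2!·2!) = 1680.

1680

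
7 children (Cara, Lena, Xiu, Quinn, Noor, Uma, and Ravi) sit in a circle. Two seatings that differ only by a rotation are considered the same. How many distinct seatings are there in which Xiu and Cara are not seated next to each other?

480

Without the restriction there are (6)! = 720 seatings.
Seatings with Xiu beside Cara: treat them as a block with 2 internal orders, giving 2 × (5)! = 240.
Subtracting, 720 − 240 = 480.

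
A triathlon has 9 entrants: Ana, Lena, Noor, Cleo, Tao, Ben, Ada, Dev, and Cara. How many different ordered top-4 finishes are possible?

3024

There are 9 choices for 1st place, 8 for 2nd, and so on down to 6 for position 4.
That gives 9 × 8 × 7 × 6 = 3024.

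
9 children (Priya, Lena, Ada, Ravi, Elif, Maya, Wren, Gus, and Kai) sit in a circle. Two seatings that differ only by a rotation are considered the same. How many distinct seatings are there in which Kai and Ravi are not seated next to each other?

All circular seatings of 9 people number (8)! = 40320.
Seatings with Kai beside Ravi: treat them as a block with 2 internal orders, giving 2 × (7)! = 10080.
Subtracting, 40320 − 10080 = 30240.

30240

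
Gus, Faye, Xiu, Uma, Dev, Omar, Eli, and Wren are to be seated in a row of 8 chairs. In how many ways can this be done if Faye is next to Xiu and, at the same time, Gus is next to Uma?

2880

Treat {Faye,Xiu} as one block (2 orders) and {Gus,Uma} as another (2 orders).
That leaves 6 units to arrange: 2 × 2 × 6! = 4 × 720 = 2880.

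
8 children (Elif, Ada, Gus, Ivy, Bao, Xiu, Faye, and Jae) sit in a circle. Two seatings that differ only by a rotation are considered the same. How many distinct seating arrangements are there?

5040

Around a circle, 8 distinct people have 8!/8 = (7)! = 5040 rotationally distinct seatings.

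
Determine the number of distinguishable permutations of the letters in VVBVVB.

The 6 letters of VVBVVB have repeats: B appearing twice and V appearing 4 times.
The number of distinct arrangements is 6!/(4!·2!) = 720/48 = 15.

15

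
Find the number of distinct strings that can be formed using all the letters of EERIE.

20

The 5 letters of EERIE have repeats: E appearing 3 times.
The number of distinct arrangements is 5!/(3!) = 120/6 = 20.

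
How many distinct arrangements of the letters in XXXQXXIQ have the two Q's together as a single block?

Treat the 2 copies of Q as a single block. The multiset to arrange is then {QQ, I, X, X, X, X, X}, 7 items in all.
That gives (7)!/(5!) = 42 arrangements.

42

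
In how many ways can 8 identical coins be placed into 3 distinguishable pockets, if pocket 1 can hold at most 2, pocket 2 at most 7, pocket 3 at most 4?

14

By stars and bars, unrestricted non-negative solutions to x_1+…+x_3 = 8 number C(8+2,2) = 45.
Subtract solutions that violate a single cap (substitute x_i' = x_i − (cap_i+1)): x_1 ≥ 3 gives C(7,2) = 21; x_2 ≥ 8 gives C(2,2) = 1; x_3 ≥ 5 gives C(5,2) = 10. Together 32.
Add back pairs where two caps are both exceeded: 0 + 1 + 0 = 1.
By inclusion–exclusion the count is 45 − 32 + 1 = 14.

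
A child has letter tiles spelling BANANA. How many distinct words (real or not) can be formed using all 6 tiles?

BANANA has 6 letters with A appearing 3 times and N appearing twice.
Dividing 6! = 720 by 3!·2! = 12 for the repeated letters gives 60.

60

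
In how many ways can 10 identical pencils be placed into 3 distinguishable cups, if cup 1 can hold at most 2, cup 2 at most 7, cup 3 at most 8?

21

Ignoring the caps, the number of non-negative solutions to x_1+…+x_3 = 10 is C(12,2) = 66.
Subtract solutions that violate a single cap (substitute x_i' = x_i − (cap_i+1)): x_1 ≥ 3 gives C(9,2) = 36; x_2 ≥ 8 gives C(4,2) = 6; x_3 ≥ 9 gives C(3,2) = 3. Together 45.
No two caps can be exceeded simultaneously, so the pair terms are all 0.
By inclusion–exclusion the count is 66 − 45 + 0 = 21.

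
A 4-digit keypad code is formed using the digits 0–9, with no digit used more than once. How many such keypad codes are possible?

5040

This is a permutation of 4 out of 10: P(10,4) = 10!/6!.
That product is 10 × 9 × 8 × 7 = 5040.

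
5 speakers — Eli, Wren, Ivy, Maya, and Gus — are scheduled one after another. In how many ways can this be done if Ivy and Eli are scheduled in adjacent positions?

48

Treat {Ivy, Eli} as a single unit. There are 4 units to order, and the pair itself can be ordered 2 ways.
That gives 2 × 4! = 2 × 24 = 48.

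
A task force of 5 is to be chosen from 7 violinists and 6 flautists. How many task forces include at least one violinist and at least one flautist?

1260

With no constraint there are C(13,5) = 1287 possible selections.
Selections missing a whole group: no violinists → C(6,5) = 6; no flautists → C(7,5) = 21.
Both groups omitted at once is impossible, so 1287 − 27 = 1260.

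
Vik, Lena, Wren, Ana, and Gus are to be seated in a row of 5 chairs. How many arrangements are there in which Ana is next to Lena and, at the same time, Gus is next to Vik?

24

Treat {Ana,Lena} as one block (2 orders) and {Gus,Vik} as another (2 orders).
That leaves 3 units to arrange: 2 × 2 × 3! = 4 × 6 = 24.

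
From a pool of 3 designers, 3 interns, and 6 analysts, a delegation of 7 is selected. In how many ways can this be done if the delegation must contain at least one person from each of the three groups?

720

With no constraint there are C(12,7) = 792 possible selections.
Selections missing a whole group: no designers → C(9,7) = 36; no interns → C(9,7) = 36; no analysts → C(6,7) = 0.
Add back selections omitting two groups (i.e. drawn from a single group): C(3,7) + C(3,7) + C(6,7) = 0.
By inclusion–exclusion: 792 − 72 + 0 = 720.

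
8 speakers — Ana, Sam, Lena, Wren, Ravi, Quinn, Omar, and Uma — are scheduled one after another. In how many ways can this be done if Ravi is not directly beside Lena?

30240

There are 8! = 40320 arrangements in all. If Ravi and Lena are adjacent, merging them into one block gives 2·(7)! = 10080 arrangements.
So 40320 − 10080 = 30240 arrangements keep them apart.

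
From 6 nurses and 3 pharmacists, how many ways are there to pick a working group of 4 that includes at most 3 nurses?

111

Split by how many nurses are chosen (0 through 3).
Sum: C(6,0)·C(3,4) + C(6,1)·C(3,3) + C(6,2)·C(3,2) + C(6,3)·C(3,1) = 0 + 6 + 45 + 60 = 111.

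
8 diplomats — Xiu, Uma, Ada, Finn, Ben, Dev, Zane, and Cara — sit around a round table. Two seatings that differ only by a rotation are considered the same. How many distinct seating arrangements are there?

5040

Around a circle, 8 distinct people have 8!/8 = (7)! = 5040 rotationally distinct seatings.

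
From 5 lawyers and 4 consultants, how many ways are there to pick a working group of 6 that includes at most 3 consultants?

Split by how many consultants are chosen (0 through 3).
Sum: C(4,0)·C(5,6) + C(4,1)·C(5,5) + C(4,2)·C(5,4) + C(4,3)·C(5,3) = 0 + 4 + 30 + 40 = 74.

74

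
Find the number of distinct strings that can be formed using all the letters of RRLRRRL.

21

The 7 letters of RRLRRRL have repeats: L appearing twice and R appearing 5 times.
The number of distinct arrangements is 7!/(5!·2!) = 5040/240 = 21.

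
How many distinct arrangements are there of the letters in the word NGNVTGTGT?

The 9 letters of NGNVTGTGT have repeats: G appearing 3 times, N appearing twice, and T appearing 3 times.
The number of distinct arrangements is 9!/(3!·3!·2!) = 362880/72 = 5040.

5040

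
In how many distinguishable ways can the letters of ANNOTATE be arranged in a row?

ANNOTATE has 8 letters with A appearing twice, N appearing twice, and T appearing twice.
So there are 8! / (2!·2!·2!) = 5040 distinguishable arrangements.

5040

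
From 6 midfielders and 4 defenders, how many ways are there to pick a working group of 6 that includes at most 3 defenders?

Split by how many defenders are chosen (0 through 3).
Sum: C(4,0)·C(6,6) + C(4,1)·C(6,5) + C(4,2)·C(6,4) + C(4,3)·C(6,3) = 1 + 24 + 90 + 80 = 195.

195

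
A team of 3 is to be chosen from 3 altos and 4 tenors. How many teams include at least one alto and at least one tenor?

30

Total 3-person selections from all 7: C(7,3) = 35.
Subtract selections that omit an entire group: no altos → C(4,3) = 4; no tenors → C(3,3) = 1.
Both groups omitted at once is impossible, so 35 − 5 = 30.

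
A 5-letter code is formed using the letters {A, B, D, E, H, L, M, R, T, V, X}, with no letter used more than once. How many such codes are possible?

Choose and order 5 of the 11 symbols: the first letter has 11 options, the next 10, and so on down to 7.
11 × 10 × 9 × 8 × 7 = 55440.

55440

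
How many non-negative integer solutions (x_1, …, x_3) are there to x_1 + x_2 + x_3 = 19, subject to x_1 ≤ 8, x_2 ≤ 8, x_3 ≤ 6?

10

By stars and bars, unrestricted non-negative solutions to x_1+…+x_3 = 19 number C(19+2,2) = 210.
Subtract solutions that violate a single cap (substitute x_i' = x_i − (cap_i+1)): x_1 ≥ 9 gives C(12,2) = 66; x_2 ≥ 9 gives C(12,2) = 66; x_3 ≥ 7 gives C(14,2) = 91. Together 223.
Add back pairs where two caps are both exceeded: 3 + 10 + 10 = 23.
By inclusion–exclusion the count is 210 − 223 + 23 = 10.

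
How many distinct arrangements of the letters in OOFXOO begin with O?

Fix O in the first position and arrange the remaining 5 letters.
Those 5 letters have O appearing 3 times, giving (5)!/(3!) = 20.

20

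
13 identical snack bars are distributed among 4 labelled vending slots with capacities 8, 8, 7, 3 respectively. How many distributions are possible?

Without the upper bounds there are C(16,3) = 560 ways to split 13 among 4 vending slots.
Subtract solutions that violate a single cap (substitute x_i' = x_i − (cap_i+1)): x_1 ≥ 9 gives C(7,3) = 35; x_2 ≥ 9 gives C(7,3) = 35; x_3 ≥ 8 gives C(8,3) = 56; x_4 ≥ 4 gives C(12,3) = 220. Together 346.
Add back pairs where two caps are both exceeded: 0 + 0 + 1 + 0 + 1 + 4 = 6.
By inclusion–exclusion the count is 560 − 346 + 6 = 220.

220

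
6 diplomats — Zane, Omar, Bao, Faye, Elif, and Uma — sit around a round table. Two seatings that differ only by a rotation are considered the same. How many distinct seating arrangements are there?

120

Fix one person's seat to break rotational symmetry; the remaining 5 people can be arranged in (5)! = 120 ways.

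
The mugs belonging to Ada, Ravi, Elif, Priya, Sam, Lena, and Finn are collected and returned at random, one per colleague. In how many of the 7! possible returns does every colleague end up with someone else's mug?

1854

This is the derangement count D_7: permutations of 7 items with no fixed point.
By inclusion–exclusion this is Σ_{j=0}^{7} (−1)^j C(7,j)·(7−j)!.
Computing: 5040 − 5040 + 2520 − 840 + 210 − 42 + 7 − 1 = 1854.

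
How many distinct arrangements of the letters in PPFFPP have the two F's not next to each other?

10

Total arrangements of PPFFPP: 6!/(4!·2!) = 15.
If the two F's are adjacent, glue them into one block, leaving 5 items to arrange: (5)!/(4!) = 5 ways.
Hence 15 − 5 = 10.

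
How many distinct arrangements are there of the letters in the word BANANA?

60

Letter multiplicities in BANANA: A×3, B×1, N×2.
Dividing 6! = 720 by 3!·2! = 12 for the repeated letters gives 60.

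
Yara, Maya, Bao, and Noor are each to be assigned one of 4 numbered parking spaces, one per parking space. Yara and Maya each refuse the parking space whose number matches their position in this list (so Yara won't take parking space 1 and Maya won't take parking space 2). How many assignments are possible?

14

Let Aᵢ (for i ∈ {1, 2}) be the placements that put person i in their forbidden parking space. Any j of these fix j positions, leaving (4−j)! ways to fill the rest, and there are C(2,j) ways to pick which j.
By inclusion–exclusion, the number of valid placements is Σ_{j=0}^{2} (−1)^j C(2,j)·(4−j)!.
Computing: 24 − 12 + 2 = 14.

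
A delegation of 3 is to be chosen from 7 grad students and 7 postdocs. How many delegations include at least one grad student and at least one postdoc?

294

With no constraint there are C(14,3) = 364 possible selections.
Selections missing a whole group: no grad students → C(7,3) = 35; no postdocs → C(7,3) = 35.
Both groups omitted at once is impossible, so 364 − 70 = 294.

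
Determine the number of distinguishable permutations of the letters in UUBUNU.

30

The 6 letters of UUBUNU have repeats: U appearing 4 times.
Dividing 6! = 720 by 4! = 24 for the repeated letters gives 30.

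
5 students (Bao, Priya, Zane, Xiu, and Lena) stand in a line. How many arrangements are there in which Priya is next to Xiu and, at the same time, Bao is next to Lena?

Treat {Priya,Xiu} as one block (2 orders) and {Bao,Lena} as another (2 orders).
That leaves 3 units to arrange: 2 × 2 × 3! = 4 × 6 = 24.

24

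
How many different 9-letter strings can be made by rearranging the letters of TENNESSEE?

Letter multiplicities in TENNESSEE: E×4, N×2, S×2, T×1.
So there are 9! / (4!·2!·2!) = 3780 distinguishable arrangements.

3780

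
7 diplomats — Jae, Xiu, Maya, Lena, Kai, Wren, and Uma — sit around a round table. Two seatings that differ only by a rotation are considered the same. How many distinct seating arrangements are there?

720

Fix one person's seat to break rotational symmetry; the remaining 6 people can be arranged in (6)! = 720 ways.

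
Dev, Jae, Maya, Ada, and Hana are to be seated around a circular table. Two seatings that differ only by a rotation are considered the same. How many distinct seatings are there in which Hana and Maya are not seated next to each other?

All circular seatings of 5 people number (4)! = 24.
Seatings with Hana beside Maya: treat them as a block with 2 internal orders, giving 2 × (3)! = 12.
Subtracting, 24 − 12 = 12.

12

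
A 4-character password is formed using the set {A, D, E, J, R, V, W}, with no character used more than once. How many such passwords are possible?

Choose and order 4 of the 7 symbols: the first character has 7 options, the next 6, then 5, 4.
That product is 7 × 6 × 5 × 4 = 840.

840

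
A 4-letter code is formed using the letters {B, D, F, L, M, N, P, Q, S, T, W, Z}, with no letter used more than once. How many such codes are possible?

With no repetition, fill the 4 letters in order: 12 choices, then 11, down to 9.
12 × 11 × 10 × 9 = 11880.

11880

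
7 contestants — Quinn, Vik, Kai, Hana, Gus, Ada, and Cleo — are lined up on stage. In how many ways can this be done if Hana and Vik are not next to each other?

3600

Of the 7! = 5040 arrangements, those with Hana and Vik adjacent number 2 × 6! = 1440 (treat the pair as a block with 2 internal orders).
So 5040 − 1440 = 3600 arrangements keep them apart.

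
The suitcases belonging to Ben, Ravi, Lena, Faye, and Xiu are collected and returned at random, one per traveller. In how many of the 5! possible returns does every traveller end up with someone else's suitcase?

Count assignments avoiding every fixed point. For any j of the 5 travellers fixed to their own suitcase, the other 5−j can be arranged in (5−j)! ways.
By inclusion–exclusion this is Σ_{j=0}^{5} (−1)^j C(5,j)·(5−j)!.
Computing: 120 − 120 + 60 − 20 + 5 − 1 = 44.

44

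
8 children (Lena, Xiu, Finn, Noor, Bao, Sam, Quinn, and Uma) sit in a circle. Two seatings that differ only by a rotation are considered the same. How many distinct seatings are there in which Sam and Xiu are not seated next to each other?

Without the restriction there are (7)! = 5040 seatings.
Seatings with Sam beside Xiu: treat them as a block with 2 internal orders, giving 2 × (6)! = 1440.
Subtracting, 5040 − 1440 = 3600.

3600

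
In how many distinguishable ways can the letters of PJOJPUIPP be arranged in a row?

Letter multiplicities in PJOJPUIPP: I×1, J×2, O×1, P×4, U×1.
The number of distinct arrangements is 9!/(4!·2!) = 362880/48 = 7560.

7560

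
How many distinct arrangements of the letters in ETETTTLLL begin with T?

560

Fix T in the first position and arrange the remaining 8 letters.
Those 8 letters have E appearing twice, L appearing 3 times, and T appearing 3 times, giving (8)!/(3!·3!·2!) = 560.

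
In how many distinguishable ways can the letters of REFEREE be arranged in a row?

105

The 7 letters of REFEREE have repeats: E appearing 4 times and R appearing twice.
The number of distinct arrangements is 7!/(4!·2!) = 5040/48 = 105.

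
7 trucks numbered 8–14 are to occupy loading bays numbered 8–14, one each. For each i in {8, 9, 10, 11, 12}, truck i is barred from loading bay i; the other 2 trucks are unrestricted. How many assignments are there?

Let Aᵢ (for 8 ≤ i ≤ 12) be the placements that put truck i in its forbidden loading bay. Any j of these fix j positions, leaving (7−j)! ways to fill the rest, and there are C(5,j) ways to pick which j.
By inclusion–exclusion, the number of valid placements is Σ_{j=0}^{5} (−1)^j C(5,j)·(7−j)!.
Computing: 5040 − 3600 + 1200 − 240 + 30 − 2 = 2428.

2428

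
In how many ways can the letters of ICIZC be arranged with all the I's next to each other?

Treat the 2 copies of I as a single block. The multiset to arrange is then {II, C, C, Z}, 4 items in all.
That gives (4)!/(2!) = 12 arrangements.

12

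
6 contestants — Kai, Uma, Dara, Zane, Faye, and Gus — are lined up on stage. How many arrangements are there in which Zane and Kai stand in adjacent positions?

240

Glue Zane and Kai into one block (2 internal orders), leaving 5 units to arrange in a row.
That gives 2 × 5! = 2 × 120 = 240.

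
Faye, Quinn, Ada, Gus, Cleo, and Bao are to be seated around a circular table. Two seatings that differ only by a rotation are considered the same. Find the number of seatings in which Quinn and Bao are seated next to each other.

Treat {Quinn, Bao} as one unit (2 internal orders) and seat the resulting 5 units around the table: (4)! circular arrangements.
So 2 × (4)! = 2 × 24 = 48.

48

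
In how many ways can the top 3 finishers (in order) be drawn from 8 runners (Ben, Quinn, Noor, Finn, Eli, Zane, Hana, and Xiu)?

336

There are 8 choices for 1st place, 7 for 2nd, and 6 for 3rd.
That gives 8 × 7 × 6 = 336.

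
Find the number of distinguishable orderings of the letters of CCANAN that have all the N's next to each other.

Treat the 2 copies of N as a single block. The multiset to arrange is then {NN, A, A, C, C}, 5 items in all.
That gives (5)!/(2!·2!) = 30 arrangements.

30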